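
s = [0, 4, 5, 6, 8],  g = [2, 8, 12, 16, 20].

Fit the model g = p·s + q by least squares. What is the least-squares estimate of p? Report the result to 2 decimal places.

The normal equations are: 141·p + 23·q = 348;  23·p + 5·q = 58.
(Σs·s = 141, Σs = 23, Σ1 = 5, Σs·g = 348, Σg = 58.)
Eliminating q: 5·(row 1) − 23·(row 2) gives 176·p = 5·348 − 23·58 = 406, so p = 203/88.
Then q = (58 − 23·(203/88))/5 = 87/88.

p = 2.31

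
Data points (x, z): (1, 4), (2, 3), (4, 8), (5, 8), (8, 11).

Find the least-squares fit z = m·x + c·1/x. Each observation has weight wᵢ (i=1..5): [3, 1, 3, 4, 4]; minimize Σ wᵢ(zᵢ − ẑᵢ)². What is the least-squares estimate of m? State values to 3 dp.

Setting ∂/∂m … = 0 gives: 411·m + 15·c = 626;  15·m + (183/50)·c = 157/5.
(Σwᵢ·x·x = 411, Σwᵢ·x·1/x = 15, Σwᵢ·1/x·1/x = 183/50, Σwᵢ·x·z = 626, Σwᵢ·1/x·z = 157/5.)
det = 411·(183/50) − 15² = 63963/50.
m = (626·(183/50) − 15·(157/5))/(63963/50) = 10112/7107; c = (411·(157/5) − 15·626)/(63963/50) = 6510/2369.

m = 1.423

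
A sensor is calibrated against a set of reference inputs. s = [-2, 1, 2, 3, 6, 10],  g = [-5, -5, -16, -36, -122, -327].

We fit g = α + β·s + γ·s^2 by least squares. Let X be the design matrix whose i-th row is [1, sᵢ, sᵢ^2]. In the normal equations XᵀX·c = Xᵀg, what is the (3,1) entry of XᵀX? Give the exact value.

154

Row 3 ↔ basis s^2, column 1 ↔ basis 1, so (XᵀX)_{3,1} = Σᵢ s^2 = (4)·(1) + (1)·(1) + (4)·(1) + (9)·(1) + (36)·(1) + (100)·(1) = 154.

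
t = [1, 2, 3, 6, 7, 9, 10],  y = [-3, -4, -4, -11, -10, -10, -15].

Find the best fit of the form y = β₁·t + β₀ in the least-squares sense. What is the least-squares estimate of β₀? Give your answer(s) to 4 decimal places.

Sums needed: Σt·t = 280, Σt = 38, Σ1 = 7.
And Σt·y = -399, Σy = -57.
Normal equations: [[280, 38]; [38, 7]]·[β₁, β₀]ᵀ = [-399, -57]ᵀ.
Eliminating β₀: 7·(row 1) − 38·(row 2) gives 516·β₁ = 7·(-399) − 38·(-57) = -627, so β₁ = -209/172.
Then β₀ = ((-57) − 38·(-209/172))/7 = -133/86.

β₀ = -1.5465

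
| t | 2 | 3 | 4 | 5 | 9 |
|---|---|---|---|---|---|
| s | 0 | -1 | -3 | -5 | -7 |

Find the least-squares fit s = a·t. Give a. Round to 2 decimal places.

a = -0.76

The normal system AᵀA·[a]ᵀ = Aᵀs is [[135]]·[a]ᵀ = [-103]ᵀ.
a = (-103)/135 = -0.762963.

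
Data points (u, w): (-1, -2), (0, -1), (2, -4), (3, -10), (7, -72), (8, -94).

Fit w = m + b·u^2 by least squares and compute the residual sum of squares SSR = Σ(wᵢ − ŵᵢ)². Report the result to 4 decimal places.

Sums needed: Σ1 = 6, Σu^2 = 127, Σu^2·u^2 = 6595.
Moment sums: Σw = -183, Σu^2·w = -9652.
Δ = 6·6595 − 127² = 23441.
m = ((-183)·6595 − 127·(-9652))/23441 = 18919/23441; b = (6·(-9652) − 127·(-183))/23441 = -34671/23441.
Residuals: -2830/2131, -42360/23441, 26001/23441, 58710/23441, -7792/23441, -3429/23441; SSR = 296866/23441.

SSR = 12.6644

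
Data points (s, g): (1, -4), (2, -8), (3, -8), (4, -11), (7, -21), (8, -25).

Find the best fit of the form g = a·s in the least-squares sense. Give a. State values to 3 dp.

Compute the Gram sums: Σs·s = 143.
Right-hand side: Σs·g = -435.
a = (-435)/143 = -3.04196.

a = -3.042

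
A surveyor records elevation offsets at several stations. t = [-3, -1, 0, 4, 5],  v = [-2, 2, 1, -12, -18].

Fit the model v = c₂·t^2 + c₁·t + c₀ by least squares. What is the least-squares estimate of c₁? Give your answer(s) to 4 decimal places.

Normal-equation sums: Σt^2·t^2 = 963, Σt^2·t = 161, Σt^2 = 51, Σt·t = 51, Σt = 5, Σ1 = 5.
And Σt^2·v = -658, Σt·v = -134, Σv = -29.
So XᵀX·[c₂, c₁, c₀]ᵀ = Xᵀv: [[963, 161, 51]; [161, 51, 5]; [51, 5, 5]]·[c₂, c₁, c₀]ᵀ = [-658, -134, -29]ᵀ.
Inverting the 3×3 Gram matrix, [c₂, c₁, c₀]ᵀ = [-6389/10336, -8315/10336, 6767/5168]ᵀ.

c₁ = -0.8045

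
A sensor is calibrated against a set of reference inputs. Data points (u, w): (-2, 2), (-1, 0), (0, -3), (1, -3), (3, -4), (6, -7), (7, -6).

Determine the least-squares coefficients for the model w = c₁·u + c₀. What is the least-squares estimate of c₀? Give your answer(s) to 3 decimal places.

c₀ = -1.306

Forming XᵀX = [[100, 14]; [14, 7]] and Xᵀw = [-103, -21]ᵀ gives XᵀX·[c₁, c₀]ᵀ = Xᵀw.
Determinant 100·7 − 14² = 504.
c₁ = ((-103)·7 − 14·(-21))/504 = -61/72; c₀ = (100·(-21) − 14·(-103))/504 = -47/36.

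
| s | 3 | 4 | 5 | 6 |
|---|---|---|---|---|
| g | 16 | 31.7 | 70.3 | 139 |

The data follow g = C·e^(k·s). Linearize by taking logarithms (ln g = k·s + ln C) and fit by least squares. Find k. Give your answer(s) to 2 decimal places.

With ln gᵢ as the transformed response and sᵢ as the regressor:
Σs = 18.0000, Σ(s)² = 86.0000, Σln g = 15.4162, Σs·ln g = 73.0137.
Normal system: [[86.0000, 18.0000]; [18.0000, 4]]·[k, ln C]ᵀ = [73.0137, 15.4162]ᵀ.
Δ = 86.0000·4 − (18.0000)² = 20.0000; k = (73.0137·4 − 18.0000·15.4162)/20.0000 = 0.72821, ln C = (86.0000·15.4162 − 18.0000·73.0137)/20.0000 = 0.57709.

k = 0.73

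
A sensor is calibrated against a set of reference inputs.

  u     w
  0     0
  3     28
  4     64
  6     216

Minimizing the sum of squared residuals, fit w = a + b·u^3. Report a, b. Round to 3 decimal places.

Forming AᵀA = [[4, 307]; [307, 51481]] and Aᵀw = [308, 51508]ᵀ gives AᵀA·[a, b]ᵀ = Aᵀw.
Δ = 4·51481 − 307² = 111675.
a = (308·51481 − 307·51508)/111675 = 43192/111675; b = (4·51508 − 307·308)/111675 = 111476/111675.

a = 0.387, b = 0.998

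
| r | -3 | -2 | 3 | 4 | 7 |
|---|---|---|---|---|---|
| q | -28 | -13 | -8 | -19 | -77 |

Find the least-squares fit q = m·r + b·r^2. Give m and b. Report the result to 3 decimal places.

Compute the Gram sums: Σr·r = 87, Σr·r^2 = 399, Σr^2·r^2 = 2835.
Moment sums: Σr·q = -529, Σr^2·q = -4453.
So AᵀA·[m, b]ᵀ = Aᵀq: [[87, 399]; [399, 2835]]·[m, b]ᵀ = [-529, -4453]ᵀ.
det = 87·2835 − 399² = 87444.
m = ((-529)·2835 − 399·(-4453))/87444 = 3298/1041; b = (87·(-4453) − 399·(-529))/87444 = -14695/7287.

m = 3.168, b = -2.017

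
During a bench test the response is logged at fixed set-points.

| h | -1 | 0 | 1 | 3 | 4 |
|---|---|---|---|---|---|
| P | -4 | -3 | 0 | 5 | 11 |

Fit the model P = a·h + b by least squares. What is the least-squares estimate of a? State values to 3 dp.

With design matrix X, XᵀX = [[27, 7]; [7, 5]] and XᵀP = [63, 9]ᵀ.
Eliminating b: 5·(row 1) − 7·(row 2) gives 86·a = 5·63 − 7·9 = 252, so a = 126/43.
Then b = (9 − 7·(126/43))/5 = -99/43.

a = 2.930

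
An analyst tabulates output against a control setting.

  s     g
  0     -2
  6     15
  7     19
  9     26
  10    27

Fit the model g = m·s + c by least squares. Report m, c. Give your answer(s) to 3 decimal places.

Setting ∂/∂m … = 0 gives: 266·m + 32·c = 727;  32·m + 5·c = 85.
(Σs·s = 266, Σs = 32, Σ1 = 5, Σs·g = 727, Σg = 85.)
Eliminating c: 5·(row 1) − 32·(row 2) gives 306·m = 5·727 − 32·85 = 915, so m = 305/102.
Then c = (85 − 32·(305/102))/5 = -109/51.

m = 2.990, c = -2.137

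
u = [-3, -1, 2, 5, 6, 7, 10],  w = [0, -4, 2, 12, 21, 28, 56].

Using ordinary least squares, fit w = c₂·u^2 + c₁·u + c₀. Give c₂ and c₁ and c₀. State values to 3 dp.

c₂ = 0.516, c₁ = 0.737, c₀ = -2.807

With design matrix A, AᵀA = [[14420, 1664, 224]; [1664, 224, 26]; [224, 26, 7]] and Aᵀw = [8032, 950, 115]ᵀ.
Inverting the 3×3 Gram matrix, [c₂, c₁, c₀]ᵀ = [7472/14493, 10681/14493, -13559/4831]ᵀ.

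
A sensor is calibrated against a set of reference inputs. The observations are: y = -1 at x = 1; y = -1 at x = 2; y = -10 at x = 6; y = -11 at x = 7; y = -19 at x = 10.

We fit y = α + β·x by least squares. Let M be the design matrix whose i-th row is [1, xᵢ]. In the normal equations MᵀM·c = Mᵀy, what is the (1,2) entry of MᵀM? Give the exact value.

Row 1 ↔ basis 1, column 2 ↔ basis x, so (MᵀM)_{1,2} = Σᵢ x = (1)·(1) + (1)·(2) + (1)·(6) + (1)·(7) + (1)·(10) = 26.

26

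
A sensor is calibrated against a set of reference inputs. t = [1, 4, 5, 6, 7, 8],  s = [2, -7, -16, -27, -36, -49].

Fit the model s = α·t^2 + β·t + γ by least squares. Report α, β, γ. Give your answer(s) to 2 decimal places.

α = -0.95, β = 1.15, γ = 2.12

Forming AᵀA = [[8675, 1261, 191]; [1261, 191, 31]; [191, 31, 6]] and Aᵀs = [-6382, -912, -133]ᵀ gives AᵀA·[α, β, γ]ᵀ = Aᵀs.
Row-reducing yields α = -689/726, β = 4163/3630, γ = 1282/605.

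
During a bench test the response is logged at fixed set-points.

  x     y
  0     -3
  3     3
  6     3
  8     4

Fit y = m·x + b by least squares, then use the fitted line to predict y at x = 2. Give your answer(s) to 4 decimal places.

ŷ = -0.0408

AᵀA·[m, b]ᵀ = Aᵀy reads: 109·m + 17·b = 59;  17·m + 4·b = 7.
(Σx·x = 109, Σx = 17, Σ1 = 4, Σx·y = 59, Σy = 7.)
Δ = 109·4 − 17² = 147.
m = (59·4 − 17·7)/147 = 39/49; b = (109·7 − 17·59)/147 = -80/49.
At x = 2: ŷ = (39/49)·(2) + (-80/49)·(1) = -2/49.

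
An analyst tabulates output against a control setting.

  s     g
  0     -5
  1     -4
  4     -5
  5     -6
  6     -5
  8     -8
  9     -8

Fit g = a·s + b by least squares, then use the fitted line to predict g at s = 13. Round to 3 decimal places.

ĝ = -9.140

From the data, Σs·s = 223, Σs = 33, Σ1 = 7.
For Xᵀg: Σs·g = -220, Σg = -41.
So XᵀX·[a, b]ᵀ = Xᵀg: [[223, 33]; [33, 7]]·[a, b]ᵀ = [-220, -41]ᵀ.
Determinant 223·7 − 33² = 472.
a = ((-220)·7 − 33·(-41))/472 = -187/472; b = (223·(-41) − 33·(-220))/472 = -1883/472.
At s = 13: ĝ = (-187/472)·(13) + (-1883/472)·(1) = -2157/236.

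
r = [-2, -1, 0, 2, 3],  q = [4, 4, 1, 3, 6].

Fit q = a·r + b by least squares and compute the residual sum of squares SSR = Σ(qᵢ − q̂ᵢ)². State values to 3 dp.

SSR = 11.860

Normal-equation sums: Σr·r = 18, Σr = 2, Σ1 = 5.
Right-hand side: Σr·q = 12, Σq = 18.
Eliminating b: 5·(row 1) − 2·(row 2) gives 86·a = 5·12 − 2·18 = 24, so a = 12/43.
Then b = (18 − 2·(12/43))/5 = 150/43.
Residuals: 46/43, 34/43, -107/43, -45/43, 72/43; SSR = 510/43.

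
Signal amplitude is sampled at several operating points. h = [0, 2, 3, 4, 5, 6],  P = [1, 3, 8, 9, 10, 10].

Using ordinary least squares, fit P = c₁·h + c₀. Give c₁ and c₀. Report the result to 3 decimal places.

With design matrix M, MᵀM = [[90, 20]; [20, 6]] and MᵀP = [176, 41]ᵀ.
det = 90·6 − 20² = 140.
c₁ = (176·6 − 20·41)/140 = 59/35; c₀ = (90·41 − 20·176)/140 = 17/14.

c₁ = 1.686, c₀ = 1.214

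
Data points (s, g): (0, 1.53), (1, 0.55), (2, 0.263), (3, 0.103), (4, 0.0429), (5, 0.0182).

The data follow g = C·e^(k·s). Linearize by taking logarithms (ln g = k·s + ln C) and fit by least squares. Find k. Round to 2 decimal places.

k = -0.88

Let Y = ln g. Fitting Y = k·s + ln C by least squares:
AᵀA = [[55.0000, 15.0000]; [15.0000, 6]], rhs = [-42.7153, -10.9364]ᵀ  (here Σs = 15.0000, Σ(s)² = 55.0000, Σln g = -10.9364, Σs·ln g = -42.7153).
Solving (det = 105.0000): k = -0.87853, ln C = 0.37359.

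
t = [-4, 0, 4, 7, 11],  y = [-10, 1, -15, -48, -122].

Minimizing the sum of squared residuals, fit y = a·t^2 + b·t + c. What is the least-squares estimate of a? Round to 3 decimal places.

a = -0.972

The normal equations are: 17554·a + 1674·b + 202·c = -17514;  1674·a + 202·b + 18·c = -1698;  202·a + 18·b + 5·c = -194.
(Σt^2·t^2 = 17554, Σt^2·t = 1674, Σt^2 = 202, Σt·t = 202, Σt = 18, Σ1 = 5, Σt^2·y = -17514, Σt·y = -1698, Σy = -194.)
Row-reducing yields a = -119119/122599, b = -71196/122599, c = 311872/122599.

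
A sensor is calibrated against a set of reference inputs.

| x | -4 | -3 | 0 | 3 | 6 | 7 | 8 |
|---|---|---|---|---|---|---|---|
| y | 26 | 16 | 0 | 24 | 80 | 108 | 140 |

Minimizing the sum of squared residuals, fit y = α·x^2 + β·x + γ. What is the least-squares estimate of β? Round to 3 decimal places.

From the data, Σx^2·x^2 = 8211, Σx^2·x = 1007, Σx^2 = 183, Σx·x = 183, Σx = 17, Σ1 = 7.
For Mᵀy: Σx^2·y = 17908, Σx·y = 2276, Σy = 394.
MᵀM·[α, β, γ]ᵀ = Mᵀy becomes [[8211, 1007, 183]; [1007, 183, 17]; [183, 17, 7]]·[α, β, γ]ᵀ = [17908, 2276, 394]ᵀ.
Row-reducing yields α = 588017/296009, β = 421105/296009, γ = 265950/296009.

β = 1.423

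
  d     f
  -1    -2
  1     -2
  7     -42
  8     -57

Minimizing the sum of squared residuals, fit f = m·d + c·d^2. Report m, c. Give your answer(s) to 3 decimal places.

Forming AᵀA = [[115, 855]; [855, 6499]] and Aᵀf = [-750, -5710]ᵀ gives AᵀA·[m, c]ᵀ = Aᵀf.
Determinant 115·6499 − 855² = 16360.
m = ((-750)·6499 − 855·(-5710))/16360 = 195/409; c = (115·(-5710) − 855·(-750))/16360 = -385/409.

m = 0.477, c = -0.941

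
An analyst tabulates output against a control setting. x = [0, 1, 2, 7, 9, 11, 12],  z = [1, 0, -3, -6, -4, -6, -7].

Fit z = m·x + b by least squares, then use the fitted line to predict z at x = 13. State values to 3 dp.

The normal system AᵀA·[m, b]ᵀ = Aᵀz is [[400, 42]; [42, 7]]·[m, b]ᵀ = [-234, -25]ᵀ.
Determinant 400·7 − 42² = 1036.
m = ((-234)·7 − 42·(-25))/1036 = -21/37; b = (400·(-25) − 42·(-234))/1036 = -43/259.
At x = 13: ẑ = (-21/37)·(13) + (-43/259)·(1) = -1954/259.

ẑ = -7.544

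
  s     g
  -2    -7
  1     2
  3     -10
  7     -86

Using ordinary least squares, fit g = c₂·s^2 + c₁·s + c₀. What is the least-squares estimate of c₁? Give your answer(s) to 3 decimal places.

c₁ = 1.314

Compute the Gram sums: Σs^2·s^2 = 2499, Σs^2·s = 363, Σs^2 = 63, Σs·s = 63, Σs = 9, Σ1 = 4.
For Xᵀg: Σs^2·g = -4330, Σs·g = -616, Σg = -101.
Solving the 3×3 system (Gaussian elimination) gives c₂ = -5182/2577, c₁ = 3385/2577, c₀ = 2977/859.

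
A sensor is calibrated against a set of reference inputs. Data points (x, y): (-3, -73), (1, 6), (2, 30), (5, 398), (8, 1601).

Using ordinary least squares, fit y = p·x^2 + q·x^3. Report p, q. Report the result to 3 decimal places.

From the data, Σx^2·x^2 = 4819, Σx^2·x^3 = 35683, Σx^3·x^3 = 278563.
Right-hand side: Σx^2·y = 111883, Σx^3·y = 871679.
Normal equations: [[4819, 35683]; [35683, 278563]]·[p, q]ᵀ = [111883, 871679]ᵀ.
Eliminating q: 278563·(row 1) − 35683·(row 2) gives 69118608·p = 278563·111883 − 35683·871679 = 62342372, so p = 15585593/17279652.
Then q = (871679 − 35683·(15585593/17279652))/278563 = 52075003/17279652.

p = 0.902, q = 3.014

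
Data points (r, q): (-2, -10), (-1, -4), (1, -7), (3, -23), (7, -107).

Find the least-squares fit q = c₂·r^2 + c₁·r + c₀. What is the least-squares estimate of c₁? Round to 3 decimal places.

With design matrix X, XᵀX = [[2500, 362, 64]; [362, 64, 8]; [64, 8, 5]] and Xᵀq = [-5501, -801, -151]ᵀ.
Inverting the 3×3 Gram matrix, [c₂, c₁, c₀]ᵀ = [-93679/46662, -3167/4242, -25727/7777]ᵀ.

c₁ = -0.747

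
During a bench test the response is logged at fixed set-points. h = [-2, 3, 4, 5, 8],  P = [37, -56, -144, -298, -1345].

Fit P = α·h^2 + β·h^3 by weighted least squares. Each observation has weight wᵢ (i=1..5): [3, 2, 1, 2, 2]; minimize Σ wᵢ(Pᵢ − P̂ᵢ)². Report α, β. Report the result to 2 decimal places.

Setting ∂/∂α … = 0 gives: 9908·α + 73200·β = -189928;  73200·α + 561284·β = -1464908.
(Σwᵢ·h^2·h^2 = 9908, Σwᵢ·h^2·h^3 = 73200, Σwᵢ·h^3·h^3 = 561284, Σwᵢ·h^2·P = -189928, Σwᵢ·h^3·P = -1464908.)
Δ = 9908·561284 − 73200² = 202961872.
α = ((-189928)·561284 − 73200·(-1464908))/202961872 = 39232378/12685117; β = (9908·(-1464908) − 73200·(-189928))/202961872 = -38223679/12685117.

α = 3.09, β = -3.01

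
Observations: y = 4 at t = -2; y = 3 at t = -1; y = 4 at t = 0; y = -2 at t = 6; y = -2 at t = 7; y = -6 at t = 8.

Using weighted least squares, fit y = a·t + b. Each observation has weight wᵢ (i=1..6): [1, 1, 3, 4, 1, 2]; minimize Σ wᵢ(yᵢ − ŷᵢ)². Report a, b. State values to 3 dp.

Compute the Gram sums: Σwᵢ·t·t = 326, Σwᵢ·t = 44, Σwᵢ·1 = 12.
Right-hand side: Σwᵢ·t·y = -169, Σwᵢ·y = -3.
AᵀWA·[a, b]ᵀ = AᵀWy becomes [[326, 44]; [44, 12]]·[a, b]ᵀ = [-169, -3]ᵀ.
Δ = 326·12 − 44² = 1976.
a = ((-169)·12 − 44·(-3))/1976 = -237/247; b = (326·(-3) − 44·(-169))/1976 = 3229/988.

a = -0.960, b = 3.268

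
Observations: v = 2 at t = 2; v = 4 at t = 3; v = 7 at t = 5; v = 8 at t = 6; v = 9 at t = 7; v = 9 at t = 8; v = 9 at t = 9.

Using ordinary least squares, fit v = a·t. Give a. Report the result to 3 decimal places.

a = 1.175

With design matrix X, XᵀX = [[268]] and Xᵀv = [315]ᵀ.
Hence a = 315 / 268 ≈ 1.17537.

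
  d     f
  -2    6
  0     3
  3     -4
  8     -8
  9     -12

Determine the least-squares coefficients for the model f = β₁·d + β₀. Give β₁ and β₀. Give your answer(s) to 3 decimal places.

From the data, Σd·d = 158, Σd = 18, Σ1 = 5.
Moment sums: Σd·f = -196, Σf = -15.
Normal equations: [[158, 18]; [18, 5]]·[β₁, β₀]ᵀ = [-196, -15]ᵀ.
Eliminating β₀: 5·(row 1) − 18·(row 2) gives 466·β₁ = 5·(-196) − 18·(-15) = -710, so β₁ = -355/233.
Then β₀ = ((-15) − 18·(-355/233))/5 = 579/233.

β₁ = -1.524, β₀ = 2.485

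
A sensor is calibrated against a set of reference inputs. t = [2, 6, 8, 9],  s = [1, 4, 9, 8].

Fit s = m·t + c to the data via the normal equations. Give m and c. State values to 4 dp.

m = 1.1304, c = -1.5652

Entries of XᵀX: Σt·t = 185, Σt = 25, Σ1 = 4.
Right-hand side: Σt·s = 170, Σs = 22.
So XᵀX·[m, c]ᵀ = Xᵀs: [[185, 25]; [25, 4]]·[m, c]ᵀ = [170, 22]ᵀ.
Determinant 185·4 − 25² = 115.
m = (170·4 − 25·22)/115 = 26/23; c = (185·22 − 25·170)/115 = -36/23.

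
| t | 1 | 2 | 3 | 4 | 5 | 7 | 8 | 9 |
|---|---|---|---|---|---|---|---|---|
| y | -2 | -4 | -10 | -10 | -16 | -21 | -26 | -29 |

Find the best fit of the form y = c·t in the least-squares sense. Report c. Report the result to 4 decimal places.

c = -3.1165

With design matrix A, AᵀA = [[249]] and Aᵀy = [-776]ᵀ.
c = (-776)/249 = -3.11647.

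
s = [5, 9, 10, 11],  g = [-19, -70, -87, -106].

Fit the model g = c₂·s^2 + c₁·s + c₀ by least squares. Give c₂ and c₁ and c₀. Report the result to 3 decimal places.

Forming MᵀM = [[31827, 3185, 327]; [3185, 327, 35]; [327, 35, 4]] and Mᵀg = [-27671, -2761, -282]ᵀ gives MᵀM·[c₂, c₁, c₀]ᵀ = Mᵀg.
Row-reducing yields c₂ = -1585/1804, c₁ = -787/1804, c₀ = 4639/902.

c₂ = -0.879, c₁ = -0.436, c₀ = 5.143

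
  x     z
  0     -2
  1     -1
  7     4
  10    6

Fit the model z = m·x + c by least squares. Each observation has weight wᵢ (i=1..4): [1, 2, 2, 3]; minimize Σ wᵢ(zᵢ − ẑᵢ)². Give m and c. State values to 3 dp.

m = 0.793, c = -1.812

Sums needed: Σwᵢ·x·x = 400, Σwᵢ·x = 46, Σwᵢ·1 = 8.
And Σwᵢ·x·z = 234, Σwᵢ·z = 22.
Δ = 400·8 − 46² = 1084.
m = (234·8 − 46·22)/1084 = 215/271; c = (400·22 − 46·234)/1084 = -491/271.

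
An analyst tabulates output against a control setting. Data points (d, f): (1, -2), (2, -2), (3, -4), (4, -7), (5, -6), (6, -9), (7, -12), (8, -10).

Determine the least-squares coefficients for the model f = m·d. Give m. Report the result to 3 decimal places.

m = -1.441

Forming MᵀM = [[204]] and Mᵀf = [-294]ᵀ gives MᵀM·[m]ᵀ = Mᵀf.
m = (-294)/204 = -1.44118.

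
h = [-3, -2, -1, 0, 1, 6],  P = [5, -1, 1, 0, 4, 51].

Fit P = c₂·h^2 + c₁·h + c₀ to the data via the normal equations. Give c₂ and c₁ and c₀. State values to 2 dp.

c₂ = 1.07, c₁ = 2.00, c₀ = 0.59

Compute the Gram sums: Σh^2·h^2 = 1395, Σh^2·h = 181, Σh^2 = 51, Σh·h = 51, Σh = 1, Σ1 = 6.
And Σh^2·P = 1882, Σh·P = 296, ΣP = 60.
Normal equations: [[1395, 181, 51]; [181, 51, 1]; [51, 1, 6]]·[c₂, c₁, c₀]ᵀ = [1882, 296, 60]ᵀ.
Solving the 3×3 system (Gaussian elimination) gives c₂ = 12245/11472, c₁ = 38319/19120, c₀ = 8507/14340.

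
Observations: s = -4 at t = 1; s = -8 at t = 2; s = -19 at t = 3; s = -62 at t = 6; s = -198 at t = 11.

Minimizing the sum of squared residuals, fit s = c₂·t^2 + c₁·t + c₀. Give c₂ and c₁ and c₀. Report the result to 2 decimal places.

Setting ∂/∂c₂ … = 0 gives: 16035·c₂ + 1583·c₁ + 171·c₀ = -26397;  1583·c₂ + 171·c₁ + 23·c₀ = -2627;  171·c₂ + 23·c₁ + 5·c₀ = -291.
(Σt^2·t^2 = 16035, Σt^2·t = 1583, Σt^2 = 171, Σt·t = 171, Σt = 23, Σ1 = 5, Σt^2·s = -26397, Σt·s = -2627, Σs = -291.)
Solving the 3×3 system (Gaussian elimination) gives c₂ = -57649/37408, c₁ = -35043/37408, c₀ = -198/167.

c₂ = -1.54, c₁ = -0.94, c₀ = -1.19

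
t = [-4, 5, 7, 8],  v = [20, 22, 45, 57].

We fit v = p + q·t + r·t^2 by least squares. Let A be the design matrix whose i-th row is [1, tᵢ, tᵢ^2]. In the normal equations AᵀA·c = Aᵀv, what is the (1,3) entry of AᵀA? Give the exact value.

Row 1 ↔ basis 1, column 3 ↔ basis t^2, so (AᵀA)_{1,3} = Σᵢ t^2 = (1)·(16) + (1)·(25) + (1)·(49) + (1)·(64) = 154.

154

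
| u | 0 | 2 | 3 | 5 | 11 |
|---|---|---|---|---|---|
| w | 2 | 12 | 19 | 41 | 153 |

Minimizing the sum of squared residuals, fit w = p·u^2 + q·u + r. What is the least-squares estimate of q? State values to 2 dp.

q = 2.80

AᵀA·[p, q, r]ᵀ = Aᵀw reads: 15363·p + 1491·q + 159·r = 19757;  1491·p + 159·q + 21·r = 1969;  159·p + 21·q + 5·r = 227.
(Σu^2·u^2 = 15363, Σu^2·u = 1491, Σu^2 = 159, Σu·u = 159, Σu = 21, Σ1 = 5, Σu^2·w = 19757, Σu·w = 1969, Σw = 227.)
Inverting the 3×3 Gram matrix, [p, q, r]ᵀ = [3076/3099, 8689/3099, 2128/1033]ᵀ.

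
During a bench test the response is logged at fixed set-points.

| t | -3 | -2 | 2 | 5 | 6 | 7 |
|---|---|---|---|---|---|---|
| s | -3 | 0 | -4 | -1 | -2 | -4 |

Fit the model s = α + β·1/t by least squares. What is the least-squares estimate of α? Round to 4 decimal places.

Normal-equation sums: Σ1 = 6, Σ1/t = 37/210, Σ1/t·1/t = 30839/44100.
For Mᵀs: Σs = -14, Σ1/t·s = -221/105.
Normal equations: [[6, 37/210]; [37/210, 30839/44100]]·[α, β]ᵀ = [-14, -221/105]ᵀ.
det = 6·(30839/44100) − (37/210)² = 36733/8820.
α = ((-14)·(30839/44100) − (37/210)·(-221/105))/(36733/8820) = -415392/183665; β = (6·(-221/105) − (37/210)·(-14))/(36733/8820) = -89628/36733.

α = -2.2617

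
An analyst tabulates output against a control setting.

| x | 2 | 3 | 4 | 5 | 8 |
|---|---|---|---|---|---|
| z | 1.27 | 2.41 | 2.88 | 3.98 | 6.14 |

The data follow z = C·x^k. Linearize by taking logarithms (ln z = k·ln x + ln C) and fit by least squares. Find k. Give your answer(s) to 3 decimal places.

k = 1.114

With ln zᵢ as the transformed response and ln xᵢ as the regressor:
Σln x = 6.8669, Σ(ln x)² = 10.5236, Σln z = 5.3725, Σln x·ln z = 8.5954.
Equations: 10.5236·k + 6.8669·ln C = 8.5954;  6.8669·k + 5·ln C = 5.3725.
Solving (det = 5.4631): k = 1.11363, ln C = -0.45494.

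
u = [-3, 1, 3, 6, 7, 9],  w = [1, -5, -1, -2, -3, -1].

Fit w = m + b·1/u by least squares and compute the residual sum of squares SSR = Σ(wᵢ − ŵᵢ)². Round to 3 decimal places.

SSR = 4.470

Compute the Gram sums: Σ1 = 6, Σ1/u = 179/126, Σ1/u·1/u = 20365/15876.
And Σw = -11, Σ1/u·w = -412/63.
Normal equations: [[6, 179/126]; [179/126, 20365/15876]]·[m, b]ᵀ = [-11, -412/63]ᵀ.
Eliminating b: (20365/15876)·(row 1) − (179/126)·(row 2) gives (90149/15876)·m = (20365/15876)·(-11) − (179/126)·(-412/63) = -76519/15876, so m = -76519/90149.
Then b = ((-412/63) − (179/126)·(-76519/90149))/(20365/15876) = -374850/90149.
Residuals: 41718/90149, 624/90149, 111320/90149, -41304/90149, -140378/90149, 28020/90149; SSR = 403000/90149.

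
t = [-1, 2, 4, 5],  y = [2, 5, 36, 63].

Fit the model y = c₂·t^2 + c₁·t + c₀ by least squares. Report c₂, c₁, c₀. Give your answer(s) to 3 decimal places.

c₂ = 3.091, c₁ = -2.303, c₀ = -3.288

With design matrix M, MᵀM = [[898, 196, 46]; [196, 46, 10]; [46, 10, 4]] and Mᵀy = [2173, 467, 106]ᵀ.
Solving the 3×3 system (Gaussian elimination) gives c₂ = 34/11, c₁ = -76/33, c₀ = -217/66.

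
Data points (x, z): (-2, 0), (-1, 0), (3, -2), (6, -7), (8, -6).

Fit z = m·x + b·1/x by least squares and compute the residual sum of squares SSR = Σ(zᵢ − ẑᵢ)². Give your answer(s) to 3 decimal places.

SSR = 5.924

Setting ∂/∂m … = 0 gives: 114·m + 5·b = -96;  5·m + (809/576)·b = -31/12.
(Σx·x = 114, Σx·1/x = 5, Σ1/x·1/x = 809/576, Σx·z = -96, Σ1/x·z = -31/12.)
Determinant 114·(809/576) − 5² = 12971/96.
m = ((-96)·(809/576) − 5·(-31/12))/(12971/96) = -1672/1853; b = (114·(-31/12) − 5·(-96))/(12971/96) = 2544/1853.
Residuals: -2072/1853, 8/17, 462/1853, -3363/1853, 1940/1853; SSR = 10977/1853.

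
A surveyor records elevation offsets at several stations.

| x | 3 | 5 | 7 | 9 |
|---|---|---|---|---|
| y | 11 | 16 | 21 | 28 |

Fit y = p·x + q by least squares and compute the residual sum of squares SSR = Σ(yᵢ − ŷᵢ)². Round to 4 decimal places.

SSR = 1.2000

MᵀM·[p, q]ᵀ = Mᵀy reads: 164·p + 24·q = 512;  24·p + 4·q = 76.
(Σx·x = 164, Σx = 24, Σ1 = 4, Σx·y = 512, Σy = 76.)
Determinant 164·4 − 24² = 80.
p = (512·4 − 24·76)/80 = 14/5; q = (164·76 − 24·512)/80 = 11/5.
Residuals: 2/5, -1/5, -4/5, 3/5; SSR = 6/5.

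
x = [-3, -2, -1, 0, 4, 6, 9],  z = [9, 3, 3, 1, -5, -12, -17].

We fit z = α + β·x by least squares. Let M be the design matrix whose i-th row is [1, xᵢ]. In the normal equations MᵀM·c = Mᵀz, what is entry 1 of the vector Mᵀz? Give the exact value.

Entry 1 ↔ basis 1, so (Mᵀz)_{1} = Σᵢ zᵢ = (1)·(9) + (1)·(3) + (1)·(3) + (1)·(1) + (1)·(-5) + (1)·(-12) + (1)·(-17) = -18.

-18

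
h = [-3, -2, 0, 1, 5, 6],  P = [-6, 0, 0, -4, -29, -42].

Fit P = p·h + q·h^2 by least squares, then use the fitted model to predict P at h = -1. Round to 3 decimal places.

Entries of AᵀA: Σh·h = 75, Σh·h^2 = 307, Σh^2·h^2 = 2019.
For AᵀP: Σh·P = -383, Σh^2·P = -2295.
So AᵀA·[p, q]ᵀ = AᵀP: [[75, 307]; [307, 2019]]·[p, q]ᵀ = [-383, -2295]ᵀ.
Eliminating q: 2019·(row 1) − 307·(row 2) gives 57176·p = 2019·(-383) − 307·(-2295) = -68712, so p = -1227/1021.
Then q = ((-2295) − 307·(-1227/1021))/2019 = -974/1021.
At h = -1: P̂ = (-1227/1021)·(-1) + (-974/1021)·(1) = 253/1021.

P̂ = 0.248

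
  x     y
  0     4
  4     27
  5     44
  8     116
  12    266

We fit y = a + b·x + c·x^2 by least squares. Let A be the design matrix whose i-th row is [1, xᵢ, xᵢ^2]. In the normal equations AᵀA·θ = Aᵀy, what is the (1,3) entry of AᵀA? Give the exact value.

Row 1 ↔ basis 1, column 3 ↔ basis x^2, so (AᵀA)_{1,3} = Σᵢ x^2 = (1)·(0) + (1)·(16) + (1)·(25) + (1)·(64) + (1)·(144) = 249.

249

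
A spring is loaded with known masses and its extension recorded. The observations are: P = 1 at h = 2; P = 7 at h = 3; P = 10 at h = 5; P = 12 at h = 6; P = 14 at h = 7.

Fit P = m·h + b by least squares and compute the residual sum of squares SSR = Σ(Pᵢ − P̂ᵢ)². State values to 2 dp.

Compute the Gram sums: Σh·h = 123, Σh = 23, Σ1 = 5.
Right-hand side: Σh·P = 243, ΣP = 44.
So AᵀA·[m, b]ᵀ = AᵀP: [[123, 23]; [23, 5]]·[m, b]ᵀ = [243, 44]ᵀ.
Determinant 123·5 − 23² = 86.
m = (243·5 − 23·44)/86 = 203/86; b = (123·44 − 23·243)/86 = -177/86.
Residuals: -143/86, 85/43, 11/43, -9/86, -20/43; SSR = 599/86.

SSR = 6.97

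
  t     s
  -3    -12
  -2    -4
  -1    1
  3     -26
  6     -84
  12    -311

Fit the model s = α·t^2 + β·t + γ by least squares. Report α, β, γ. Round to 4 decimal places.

α = -1.9723, β = -2.2085, γ = -0.4152

With design matrix M, MᵀM = [[22211, 1935, 203]; [1935, 203, 15]; [203, 15, 6]] and Mᵀs = [-48165, -4271, -436]ᵀ.
Inverting the 3×3 Gram matrix, [α, β, γ]ᵀ = [-2967253/1504448, -3322631/1504448, -78073/188056]ᵀ.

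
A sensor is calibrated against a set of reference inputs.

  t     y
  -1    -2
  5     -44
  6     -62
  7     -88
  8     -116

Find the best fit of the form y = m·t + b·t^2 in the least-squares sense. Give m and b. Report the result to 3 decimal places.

m = 0.938, b = -1.923

The normal system MᵀM·[m, b]ᵀ = Mᵀy is [[175, 1195]; [1195, 8419]]·[m, b]ᵀ = [-2134, -15070]ᵀ.
Eliminating b: 8419·(row 1) − 1195·(row 2) gives 45300·m = 8419·(-2134) − 1195·(-15070) = 42504, so m = 3542/3775.
Then b = ((-15070) − 1195·(3542/3775))/8419 = -1452/755.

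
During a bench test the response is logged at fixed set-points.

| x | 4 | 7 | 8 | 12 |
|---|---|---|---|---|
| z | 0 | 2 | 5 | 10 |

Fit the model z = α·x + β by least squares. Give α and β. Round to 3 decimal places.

AᵀA·[α, β]ᵀ = Aᵀz reads: 273·α + 31·β = 174;  31·α + 4·β = 17.
Determinant 273·4 − 31² = 131.
α = (174·4 − 31·17)/131 = 169/131; β = (273·17 − 31·174)/131 = -753/131.

α = 1.290, β = -5.748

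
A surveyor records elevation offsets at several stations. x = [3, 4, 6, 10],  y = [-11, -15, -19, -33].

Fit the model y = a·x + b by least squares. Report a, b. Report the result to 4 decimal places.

a = -3.0783, b = -1.8000

The normal system AᵀA·[a, b]ᵀ = Aᵀy is [[161, 23]; [23, 4]]·[a, b]ᵀ = [-537, -78]ᵀ.
Eliminating b: 4·(row 1) − 23·(row 2) gives 115·a = 4·(-537) − 23·(-78) = -354, so a = -354/115.
Then b = ((-78) − 23·(-354/115))/4 = -9/5.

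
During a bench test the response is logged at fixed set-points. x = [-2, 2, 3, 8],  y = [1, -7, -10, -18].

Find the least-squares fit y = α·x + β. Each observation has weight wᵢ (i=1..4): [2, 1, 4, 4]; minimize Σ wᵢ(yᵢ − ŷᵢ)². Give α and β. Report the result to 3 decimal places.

Forming AᵀWA = [[304, 42]; [42, 11]] and AᵀWy = [-714, -117]ᵀ gives AᵀWA·[α, β]ᵀ = AᵀWy.
det = 304·11 − 42² = 1580.
α = ((-714)·11 − 42·(-117))/1580 = -147/79; β = (304·(-117) − 42·(-714))/1580 = -279/79.

α = -1.861, β = -3.532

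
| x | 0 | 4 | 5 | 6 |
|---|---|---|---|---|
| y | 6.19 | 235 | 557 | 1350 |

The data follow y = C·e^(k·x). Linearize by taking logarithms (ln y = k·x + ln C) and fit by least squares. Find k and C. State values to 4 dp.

Taking logs, ln y = k·x + ln C, so regress ln y on x.
AᵀA = [[77.0000, 15.0000]; [15.0000, 4]], rhs = [96.6983, 20.8129]ᵀ  (here Σx = 15.0000, Σ(x)² = 77.0000, Σln y = 20.8129, Σx·ln y = 96.6983).
Slope k = (n·Σx·ln y − Σx·Σln y)/(n·Σ(x)² − (Σx)²) = (4·96.6983 − 15.0000·20.8129)/83.0000 = 0.89878; ln C = (Σln y − k·Σx)/n = 1.83279, so C = exp(1.83279) = 6.25133.

k = 0.8988, C = 6.2513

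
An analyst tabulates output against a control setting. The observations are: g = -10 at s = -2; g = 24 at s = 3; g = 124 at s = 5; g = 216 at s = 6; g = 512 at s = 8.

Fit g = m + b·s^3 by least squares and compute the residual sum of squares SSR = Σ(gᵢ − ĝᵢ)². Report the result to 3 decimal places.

SSR = 2.564

Sums needed: Σ1 = 5, Σs^3 = 872, Σs^3·s^3 = 325218.
And Σg = 866, Σs^3·g = 325028.
So AᵀA·[m, b]ᵀ = Aᵀg: [[5, 872]; [872, 325218]]·[m, b]ᵀ = [866, 325028]ᵀ.
Δ = 5·325218 − 872² = 865706.
m = (866·325218 − 872·325028)/865706 = -892814/432853; b = (5·325028 − 872·866)/865706 = 434994/432853.
Residuals: 44236/432853, -463552/432853, 192336/432853, 430358/432853, -203378/432853; SSR = 1109848/432853.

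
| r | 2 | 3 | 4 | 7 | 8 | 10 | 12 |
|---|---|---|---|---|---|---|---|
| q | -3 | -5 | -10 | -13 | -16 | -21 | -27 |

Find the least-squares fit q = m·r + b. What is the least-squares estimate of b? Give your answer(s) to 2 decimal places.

Entries of XᵀX: Σr·r = 386, Σr = 46, Σ1 = 7.
Moment sums: Σr·q = -814, Σq = -95.
XᵀX·[m, b]ᵀ = Xᵀq becomes [[386, 46]; [46, 7]]·[m, b]ᵀ = [-814, -95]ᵀ.
Eliminating b: 7·(row 1) − 46·(row 2) gives 586·m = 7·(-814) − 46·(-95) = -1328, so m = -664/293.
Then b = ((-95) − 46·(-664/293))/7 = 387/293.

b = 1.32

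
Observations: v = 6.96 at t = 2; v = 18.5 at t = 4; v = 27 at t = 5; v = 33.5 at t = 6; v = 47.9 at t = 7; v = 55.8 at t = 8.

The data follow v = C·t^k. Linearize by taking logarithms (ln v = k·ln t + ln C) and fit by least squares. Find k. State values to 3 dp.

k = 1.512

Linearized form: ln v = k·ln t + ln C. From the 6 transformed points,
XᵀX = [[16.3136, 9.5060]; [9.5060, 6]], rhs = [32.8780, 19.5562]ᵀ  (here Σln t = 9.5060, Σ(ln t)² = 16.3136, Σln v = 19.5562, Σln t·ln v = 32.8780).
Slope k = (n·Σln t·ln v − Σln t·Σln v)/(n·Σ(ln t)² − (Σln t)²) = (6·32.8780 − 9.5060·19.5562)/7.5177 = 1.51199; ln C = (Σln v − k·Σln t)/n = 0.86388.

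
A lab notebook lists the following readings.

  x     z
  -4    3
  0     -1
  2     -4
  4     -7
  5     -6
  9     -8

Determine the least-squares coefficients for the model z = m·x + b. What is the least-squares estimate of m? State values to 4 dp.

m = -0.8926

Forming AᵀA = [[142, 16]; [16, 6]] and Aᵀz = [-150, -23]ᵀ gives AᵀA·[m, b]ᵀ = Aᵀz.
Δ = 142·6 − 16² = 596.
m = ((-150)·6 − 16·(-23))/596 = -133/149; b = (142·(-23) − 16·(-150))/596 = -433/298.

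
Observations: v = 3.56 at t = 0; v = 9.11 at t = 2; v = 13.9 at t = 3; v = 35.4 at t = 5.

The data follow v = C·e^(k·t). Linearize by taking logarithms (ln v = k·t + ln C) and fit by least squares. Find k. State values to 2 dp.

Linearized form: ln v = k·t + ln C. From the 4 transformed points,
Sums: Σt = 10.0000, Σ(t)² = 38.0000, Σln v = 9.6777, Σt·ln v = 30.1480.
Normal system: [[38.0000, 10.0000]; [10.0000, 4]]·[k, ln C]ᵀ = [30.1480, 9.6777]ᵀ.
Solving (det = 52.0000): k = 0.45797, ln C = 1.27450.

k = 0.46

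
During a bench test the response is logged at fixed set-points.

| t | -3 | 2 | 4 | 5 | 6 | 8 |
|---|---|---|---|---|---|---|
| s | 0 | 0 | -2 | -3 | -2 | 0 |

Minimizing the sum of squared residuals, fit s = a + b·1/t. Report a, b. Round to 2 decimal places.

Entries of AᵀA: Σ1 = 6, Σ1/t = 109/120, Σ1/t·1/t = 7301/14400.
Right-hand side: Σs = -7, Σ1/t·s = -43/30.
So AᵀA·[a, b]ᵀ = Aᵀs: [[6, 109/120]; [109/120, 7301/14400]]·[a, b]ᵀ = [-7, -43/30]ᵀ.
det = 6·(7301/14400) − (109/120)² = 1277/576.
a = ((-7)·(7301/14400) − (109/120)·(-43/30))/(1277/576) = -32359/31925; b = (6·(-43/30) − (109/120)·(-7))/(1277/576) = -6456/6385.

a = -1.01, b = -1.01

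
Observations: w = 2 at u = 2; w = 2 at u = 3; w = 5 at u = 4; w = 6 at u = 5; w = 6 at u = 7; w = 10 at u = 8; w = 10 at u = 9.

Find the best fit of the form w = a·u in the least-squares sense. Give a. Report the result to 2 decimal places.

The normal system MᵀM·[a]ᵀ = Mᵀw is [[248]]·[a]ᵀ = [272]ᵀ.
Hence a = 272 / 248 ≈ 1.09677.

a = 1.10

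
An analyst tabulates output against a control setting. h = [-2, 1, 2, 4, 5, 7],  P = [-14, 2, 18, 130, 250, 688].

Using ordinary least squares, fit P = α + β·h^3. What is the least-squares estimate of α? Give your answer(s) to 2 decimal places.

Entries of XᵀX: Σ1 = 6, Σh^3 = 533, Σh^3·h^3 = 137499.
For XᵀP: ΣP = 1074, Σh^3·P = 275812.
XᵀX·[α, β]ᵀ = XᵀP becomes [[6, 533]; [533, 137499]]·[α, β]ᵀ = [1074, 275812]ᵀ.
Determinant 6·137499 − 533² = 540905.
α = (1074·137499 − 533·275812)/540905 = 133226/108181; β = (6·275812 − 533·1074)/540905 = 216486/108181.

α = 1.23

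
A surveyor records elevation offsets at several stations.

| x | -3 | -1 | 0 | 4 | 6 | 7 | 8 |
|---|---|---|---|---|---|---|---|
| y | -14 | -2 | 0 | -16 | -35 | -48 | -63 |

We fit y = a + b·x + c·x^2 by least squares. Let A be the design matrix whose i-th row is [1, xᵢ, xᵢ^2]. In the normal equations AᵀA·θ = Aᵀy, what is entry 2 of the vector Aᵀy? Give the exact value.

-1070

Entry 2 ↔ basis x, so (Aᵀy)_{2} = Σᵢ (x)·yᵢ = (-3)·(-14) + (-1)·(-2) + (0)·(0) + (4)·(-16) + (6)·(-35) + (7)·(-48) + (8)·(-63) = -1070.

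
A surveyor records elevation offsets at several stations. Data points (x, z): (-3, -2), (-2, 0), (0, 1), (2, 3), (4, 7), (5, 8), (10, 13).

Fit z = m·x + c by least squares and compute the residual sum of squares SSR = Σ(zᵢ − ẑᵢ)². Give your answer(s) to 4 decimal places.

Normal-equation sums: Σx·x = 158, Σx = 16, Σ1 = 7.
Moment sums: Σx·z = 210, Σz = 30.
So AᵀA·[m, c]ᵀ = Aᵀz: [[158, 16]; [16, 7]]·[m, c]ᵀ = [210, 30]ᵀ.
Δ = 158·7 − 16² = 850.
m = (210·7 − 16·30)/850 = 99/85; c = (158·30 − 16·210)/850 = 138/85.
Residuals: -11/85, 12/17, -53/85, -81/85, 61/85, 47/85, -23/85; SSR = 46/17.

SSR = 2.7059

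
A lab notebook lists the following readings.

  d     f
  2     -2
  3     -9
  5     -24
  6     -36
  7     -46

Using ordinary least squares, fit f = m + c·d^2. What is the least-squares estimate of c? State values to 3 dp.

Normal-equation sums: Σ1 = 5, Σd^2 = 123, Σd^2·d^2 = 4419.
For Xᵀf: Σf = -117, Σd^2·f = -4239.
XᵀX·[m, c]ᵀ = Xᵀf becomes [[5, 123]; [123, 4419]]·[m, c]ᵀ = [-117, -4239]ᵀ.
det = 5·4419 − 123² = 6966.
m = ((-117)·4419 − 123·(-4239))/6966 = 27/43; c = (5·(-4239) − 123·(-117))/6966 = -42/43.

c = -0.977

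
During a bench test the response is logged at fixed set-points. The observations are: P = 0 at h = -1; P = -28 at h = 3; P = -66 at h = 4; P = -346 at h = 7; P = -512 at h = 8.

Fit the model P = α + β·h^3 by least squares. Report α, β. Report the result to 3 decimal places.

α = -1.528, β = -0.999

Compute the Gram sums: Σ1 = 5, Σh^3 = 945, Σh^3·h^3 = 384619.
For XᵀP: ΣP = -952, Σh^3·P = -385802.
Normal equations: [[5, 945]; [945, 384619]]·[α, β]ᵀ = [-952, -385802]ᵀ.
Determinant 5·384619 − 945² = 1030070.
α = ((-952)·384619 − 945·(-385802))/1030070 = -787199/515035; β = (5·(-385802) − 945·(-952))/1030070 = -102937/103007.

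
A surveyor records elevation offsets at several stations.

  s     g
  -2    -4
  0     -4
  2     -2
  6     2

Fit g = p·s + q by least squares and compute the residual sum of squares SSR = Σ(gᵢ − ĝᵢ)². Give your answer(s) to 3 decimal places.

SSR = 1.600

Entries of AᵀA: Σs·s = 44, Σs = 6, Σ1 = 4.
Moment sums: Σs·g = 16, Σg = -8.
AᵀA·[p, q]ᵀ = Aᵀg becomes [[44, 6]; [6, 4]]·[p, q]ᵀ = [16, -8]ᵀ.
Eliminating q: 4·(row 1) − 6·(row 2) gives 140·p = 4·16 − 6·(-8) = 112, so p = 4/5.
Then q = ((-8) − 6·(4/5))/4 = -16/5.
Residuals: 4/5, -4/5, -2/5, 2/5; SSR = 8/5.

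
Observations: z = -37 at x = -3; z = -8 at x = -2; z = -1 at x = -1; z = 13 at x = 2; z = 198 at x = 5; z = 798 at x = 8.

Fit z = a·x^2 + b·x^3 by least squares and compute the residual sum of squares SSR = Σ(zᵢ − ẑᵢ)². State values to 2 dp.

SSR = 6.69

MᵀM·[a, b]ᵀ = Mᵀz reads: 4835·a + 35649·b = 55708;  35649·a + 278627·b = 434494.
Eliminating b: 278627·(row 1) − 35649·(row 2) gives 76310344·a = 278627·55708 − 35649·434494 = 32476310, so a = 16238155/38155172.
Then b = (434494 − 35649·(16238155/38155172))/278627 = 57421999/38155172.
Residuals: -3745393/19077586, 22295499/9538793, 757168/9538793, -7077844/9538793, -14489847/19077586, 2130462/9538793; SSR = 127540923/19077586.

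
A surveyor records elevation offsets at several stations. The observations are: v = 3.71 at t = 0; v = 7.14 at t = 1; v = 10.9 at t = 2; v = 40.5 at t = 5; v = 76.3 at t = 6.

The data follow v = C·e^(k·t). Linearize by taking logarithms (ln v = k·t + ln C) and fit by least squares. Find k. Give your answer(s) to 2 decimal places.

Linearized form: ln v = k·t + ln C. From the 5 transformed points,
AᵀA = [[66.0000, 14.0000]; [14.0000, 5]], rhs = [51.2578, 13.7015]ᵀ  (here Σt = 14.0000, Σ(t)² = 66.0000, Σln v = 13.7015, Σt·ln v = 51.2578).
Δ = 66.0000·5 − (14.0000)² = 134.0000; k = (51.2578·5 − 14.0000·13.7015)/134.0000 = 0.48111, ln C = (66.0000·13.7015 − 14.0000·51.2578)/134.0000 = 1.39320.

k = 0.48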